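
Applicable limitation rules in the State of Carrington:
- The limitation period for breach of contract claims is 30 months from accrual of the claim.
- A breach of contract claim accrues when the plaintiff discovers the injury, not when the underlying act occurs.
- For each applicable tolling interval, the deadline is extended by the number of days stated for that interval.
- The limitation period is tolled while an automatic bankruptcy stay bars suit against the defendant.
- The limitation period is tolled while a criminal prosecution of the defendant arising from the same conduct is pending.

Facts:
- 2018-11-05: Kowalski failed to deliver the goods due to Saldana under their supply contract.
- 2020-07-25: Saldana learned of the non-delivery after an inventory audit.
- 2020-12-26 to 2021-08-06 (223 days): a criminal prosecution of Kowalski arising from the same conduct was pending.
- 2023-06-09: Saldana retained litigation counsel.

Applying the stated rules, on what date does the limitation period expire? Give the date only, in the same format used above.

2023-09-05

Accrual is tied to discovery, so the period began on 2020-07-25 rather than on 2018-11-05 when the act occurred.
30 months from 2020-07-25 is 2023-01-25.
The period was tolled for 223 days by the pending criminal prosecution (2020-12-26 to 2021-08-06), pushing the deadline to 2023-09-05.
Nothing else in the chronology tolls or restarts the period.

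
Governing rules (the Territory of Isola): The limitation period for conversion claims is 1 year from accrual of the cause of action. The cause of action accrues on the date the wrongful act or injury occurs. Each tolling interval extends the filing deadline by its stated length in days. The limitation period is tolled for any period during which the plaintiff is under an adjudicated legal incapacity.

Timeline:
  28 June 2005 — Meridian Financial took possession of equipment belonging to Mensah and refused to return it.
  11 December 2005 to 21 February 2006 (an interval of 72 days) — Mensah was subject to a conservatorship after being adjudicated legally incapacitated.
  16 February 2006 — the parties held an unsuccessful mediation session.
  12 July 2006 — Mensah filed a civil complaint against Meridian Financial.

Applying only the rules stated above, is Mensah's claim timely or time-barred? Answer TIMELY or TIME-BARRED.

TIMELY

The claim accrued on 28 June 2005, when the wrongful act occurred.
The untolled deadline — 1 year after 28 June 2005 — is 28 June 2006.
The plaintiff's legal incapacity from 11 December 2005 to 21 February 2006 tolled the period for 72 days, extending the deadline to 8 September 2006.
The other events in the timeline have no effect on the limitation period under the stated rules.
Mensah filed on 12 July 2006, before the 8 September 2006 deadline, so the action is timely.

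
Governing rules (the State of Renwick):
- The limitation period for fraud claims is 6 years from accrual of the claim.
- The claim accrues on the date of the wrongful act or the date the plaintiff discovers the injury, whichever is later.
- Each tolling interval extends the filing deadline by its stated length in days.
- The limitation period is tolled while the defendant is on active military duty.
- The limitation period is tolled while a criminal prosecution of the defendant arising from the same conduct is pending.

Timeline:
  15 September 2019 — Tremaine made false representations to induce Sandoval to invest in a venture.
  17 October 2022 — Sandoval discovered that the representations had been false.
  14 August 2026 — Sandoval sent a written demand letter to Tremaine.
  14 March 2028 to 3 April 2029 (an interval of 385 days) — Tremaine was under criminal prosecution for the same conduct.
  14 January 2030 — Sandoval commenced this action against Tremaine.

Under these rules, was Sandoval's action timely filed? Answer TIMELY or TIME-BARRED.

Because discovery on 17 October 2022 post-dates the 15 September 2019 act, accrual under the later-of rule falls on 17 October 2022.
6 years from 17 October 2022 is 17 October 2028.
Because the pending criminal prosecution ran from 14 March 2028 to 3 April 2029, the deadline is extended by 385 days to 6 November 2029.
The other events in the timeline have no effect on the limitation period under the stated rules.
The 14 January 2030 filing falls after the 6 November 2029 deadline; the claim is time-barred.

TIME-BARRED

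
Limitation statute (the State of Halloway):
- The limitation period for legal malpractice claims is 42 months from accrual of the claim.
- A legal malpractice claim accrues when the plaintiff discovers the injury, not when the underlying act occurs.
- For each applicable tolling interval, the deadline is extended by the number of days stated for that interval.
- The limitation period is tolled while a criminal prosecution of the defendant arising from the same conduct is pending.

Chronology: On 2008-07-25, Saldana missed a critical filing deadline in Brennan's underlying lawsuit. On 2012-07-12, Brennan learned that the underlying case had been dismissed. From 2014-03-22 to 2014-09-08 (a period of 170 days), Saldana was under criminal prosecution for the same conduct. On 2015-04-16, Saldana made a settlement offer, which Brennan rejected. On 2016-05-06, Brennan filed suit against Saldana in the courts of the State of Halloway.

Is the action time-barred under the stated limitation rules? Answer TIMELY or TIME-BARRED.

TIMELY

Under the discovery rule, the claim accrued on 2012-07-12, when Brennan discovered the injury — not on the 2008-07-25 date of the underlying act.
Adding the 42 months base period to 2012-07-12 gives a deadline of 2016-01-12, before any tolling.
The pending criminal prosecution from 2014-03-22 to 2014-09-08 tolled the period for 170 days, extending the deadline to 2016-06-30.
None of the other events listed affects the running of the period under the stated rules.
The 2016-05-06 filing precedes the 2016-06-30 deadline; the claim is timely.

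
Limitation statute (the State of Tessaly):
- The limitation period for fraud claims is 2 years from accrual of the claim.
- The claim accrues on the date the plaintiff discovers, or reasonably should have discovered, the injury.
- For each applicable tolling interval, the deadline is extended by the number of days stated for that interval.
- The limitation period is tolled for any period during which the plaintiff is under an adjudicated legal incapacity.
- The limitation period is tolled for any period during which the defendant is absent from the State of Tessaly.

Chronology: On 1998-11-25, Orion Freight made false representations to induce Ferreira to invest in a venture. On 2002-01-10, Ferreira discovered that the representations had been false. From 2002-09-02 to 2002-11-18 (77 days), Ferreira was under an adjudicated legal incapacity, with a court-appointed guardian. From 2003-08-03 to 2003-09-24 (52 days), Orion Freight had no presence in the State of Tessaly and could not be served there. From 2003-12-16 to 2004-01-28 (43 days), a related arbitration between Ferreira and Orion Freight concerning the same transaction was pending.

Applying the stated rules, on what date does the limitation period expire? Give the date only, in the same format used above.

2004-05-18

The claim did not accrue until Ferreira discovered the injury on 2002-01-10; the 1998-11-25 act date does not start the clock under the stated rule.
The untolled deadline — 2 years after 2002-01-10 — is 2004-01-10.
Because the plaintiff's legal incapacity ran from 2002-09-02 to 2002-11-18, the deadline is extended by 77 days to 2004-03-27.
Because the defendant's absence from the jurisdiction ran from 2003-08-03 to 2003-09-24, the deadline is extended by 52 days to 2004-05-18.
Although a pending arbitration ran from 2003-12-16 to 2004-01-28, the stated rules do not make that a tolling event, so it is disregarded.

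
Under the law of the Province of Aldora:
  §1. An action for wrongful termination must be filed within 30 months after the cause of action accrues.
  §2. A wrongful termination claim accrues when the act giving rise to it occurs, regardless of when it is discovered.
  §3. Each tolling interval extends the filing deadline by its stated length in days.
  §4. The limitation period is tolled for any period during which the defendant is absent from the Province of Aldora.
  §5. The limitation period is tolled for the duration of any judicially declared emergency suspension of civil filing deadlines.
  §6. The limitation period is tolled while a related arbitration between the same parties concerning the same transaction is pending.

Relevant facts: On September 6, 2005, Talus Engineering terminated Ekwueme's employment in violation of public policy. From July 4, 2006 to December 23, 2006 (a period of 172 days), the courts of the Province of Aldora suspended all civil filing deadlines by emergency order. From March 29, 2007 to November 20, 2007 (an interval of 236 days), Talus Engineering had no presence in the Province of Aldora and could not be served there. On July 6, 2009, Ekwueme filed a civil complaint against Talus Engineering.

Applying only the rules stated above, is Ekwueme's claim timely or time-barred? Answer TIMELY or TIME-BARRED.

TIME-BARRED

The limitation period began to run on September 6, 2005.
Adding the 30 months base period to September 6, 2005 gives a deadline of March 6, 2008, before any tolling.
The emergency suspension of filing deadlines from July 4, 2006 to December 23, 2006 tolled the period for 172 days, extending the deadline to August 25, 2008.
The period was tolled for 236 days by the defendant's absence from the jurisdiction (March 29, 2007 to November 20, 2007), pushing the deadline to April 18, 2009.
Filing on July 6, 2009 missed the April 18, 2009 deadline — the action is time-barred.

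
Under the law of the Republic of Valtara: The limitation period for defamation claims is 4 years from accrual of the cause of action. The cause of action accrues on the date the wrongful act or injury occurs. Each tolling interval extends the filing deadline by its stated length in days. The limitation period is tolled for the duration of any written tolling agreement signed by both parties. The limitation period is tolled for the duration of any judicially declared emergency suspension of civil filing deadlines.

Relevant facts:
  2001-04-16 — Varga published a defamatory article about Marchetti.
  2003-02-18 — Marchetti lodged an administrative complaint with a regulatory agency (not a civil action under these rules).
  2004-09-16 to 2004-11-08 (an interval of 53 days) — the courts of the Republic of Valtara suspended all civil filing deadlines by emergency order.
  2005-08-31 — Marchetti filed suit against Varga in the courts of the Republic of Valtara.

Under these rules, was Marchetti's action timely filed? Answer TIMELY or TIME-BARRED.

TIME-BARRED

The cause of action accrued on 2001-04-16, the date of the act.
Adding the 4 years base period to 2001-04-16 gives a deadline of 2005-04-16, before any tolling.
The emergency suspension of filing deadlines from 2004-09-16 to 2004-11-08 tolled the period for 53 days, extending the deadline to 2005-06-08.
Nothing else in the chronology tolls or restarts the period.
Filing on 2005-08-31 missed the 2005-06-08 deadline — the action is time-barred.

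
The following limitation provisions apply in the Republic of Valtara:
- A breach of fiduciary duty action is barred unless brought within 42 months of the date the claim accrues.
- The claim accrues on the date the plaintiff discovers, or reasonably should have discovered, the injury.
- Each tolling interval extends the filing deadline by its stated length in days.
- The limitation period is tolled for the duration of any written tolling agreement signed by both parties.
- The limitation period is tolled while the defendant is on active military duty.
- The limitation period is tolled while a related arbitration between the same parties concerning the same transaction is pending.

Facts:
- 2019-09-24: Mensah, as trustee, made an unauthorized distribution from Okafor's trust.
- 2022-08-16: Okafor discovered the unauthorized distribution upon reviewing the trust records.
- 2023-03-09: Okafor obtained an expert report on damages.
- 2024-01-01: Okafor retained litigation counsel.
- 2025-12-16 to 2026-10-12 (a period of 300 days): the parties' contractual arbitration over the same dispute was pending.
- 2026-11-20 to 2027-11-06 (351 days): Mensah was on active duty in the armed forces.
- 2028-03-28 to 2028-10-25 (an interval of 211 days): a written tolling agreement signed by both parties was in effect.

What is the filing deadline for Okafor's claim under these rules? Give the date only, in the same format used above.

2027-11-29

Accrual is tied to discovery, so the period began on 2022-08-16 rather than on 2019-09-24 when the act occurred.
Adding the 42 months base period to 2022-08-16 gives a deadline of 2026-02-16, before any tolling.
The pending related arbitration from 2025-12-16 to 2026-10-12 tolled the period for 300 days, extending the deadline to 2026-12-13.
The period was tolled for 351 days by the defendant's active military service (2026-11-20 to 2027-11-06), pushing the deadline to 2027-11-29.
The written tolling agreement starting 2028-03-28 came too late — the period had run on 2027-11-29 — and so does not extend the deadline.
Nothing else in the chronology tolls or restarts the period.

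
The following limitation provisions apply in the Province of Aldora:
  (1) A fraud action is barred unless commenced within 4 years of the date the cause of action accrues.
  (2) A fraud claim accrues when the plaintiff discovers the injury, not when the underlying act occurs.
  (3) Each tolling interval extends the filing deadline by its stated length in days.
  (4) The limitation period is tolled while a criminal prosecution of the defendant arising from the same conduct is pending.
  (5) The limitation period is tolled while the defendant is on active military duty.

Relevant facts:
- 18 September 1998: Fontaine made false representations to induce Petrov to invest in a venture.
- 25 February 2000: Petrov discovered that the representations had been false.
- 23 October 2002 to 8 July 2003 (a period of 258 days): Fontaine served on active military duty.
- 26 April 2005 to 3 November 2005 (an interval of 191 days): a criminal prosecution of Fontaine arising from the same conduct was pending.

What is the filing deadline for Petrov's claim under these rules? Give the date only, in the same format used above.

Accrual is tied to discovery, so the period began on 25 February 2000 rather than on 18 September 1998 when the act occurred.
Adding the 4 years base period to 25 February 2000 gives a deadline of 25 February 2004, before any tolling.
The period was tolled for 258 days by the defendant's active military service (23 October 2002 to 8 July 2003), pushing the deadline to 9 November 2004.
The pending criminal prosecution starting 26 April 2005 came too late — the period had run on 9 November 2004 — and so does not extend the deadline.

9 November 2004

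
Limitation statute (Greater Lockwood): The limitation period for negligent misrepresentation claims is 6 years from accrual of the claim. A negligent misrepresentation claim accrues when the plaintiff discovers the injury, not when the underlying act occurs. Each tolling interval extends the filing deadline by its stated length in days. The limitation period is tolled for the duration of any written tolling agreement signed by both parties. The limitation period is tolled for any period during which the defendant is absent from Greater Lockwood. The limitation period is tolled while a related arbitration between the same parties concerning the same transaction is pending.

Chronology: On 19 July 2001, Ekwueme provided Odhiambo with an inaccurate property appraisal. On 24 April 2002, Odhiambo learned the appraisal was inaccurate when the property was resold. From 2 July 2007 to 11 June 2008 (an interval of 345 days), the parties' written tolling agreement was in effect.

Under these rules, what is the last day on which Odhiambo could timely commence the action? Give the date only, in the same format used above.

4 April 2009

Accrual is tied to discovery, so the period began on 24 April 2002 rather than on 19 July 2001 when the act occurred.
The untolled deadline — 6 years after 24 April 2002 — is 24 April 2008.
The written tolling agreement from 2 July 2007 to 11 June 2008 tolled the period for 345 days, extending the deadline to 4 April 2009.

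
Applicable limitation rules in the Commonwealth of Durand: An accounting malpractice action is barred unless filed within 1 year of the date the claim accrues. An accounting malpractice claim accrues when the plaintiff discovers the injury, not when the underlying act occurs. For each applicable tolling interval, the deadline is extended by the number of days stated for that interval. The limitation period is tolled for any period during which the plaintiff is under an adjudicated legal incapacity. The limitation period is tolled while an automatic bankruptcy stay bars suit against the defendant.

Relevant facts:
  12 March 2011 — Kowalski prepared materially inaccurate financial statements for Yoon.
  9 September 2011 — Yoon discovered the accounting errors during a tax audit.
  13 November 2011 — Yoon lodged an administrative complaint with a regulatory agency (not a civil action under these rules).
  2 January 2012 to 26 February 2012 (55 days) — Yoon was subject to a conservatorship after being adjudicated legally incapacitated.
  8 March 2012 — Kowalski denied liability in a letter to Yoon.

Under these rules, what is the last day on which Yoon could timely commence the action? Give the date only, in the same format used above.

Accrual is tied to discovery, so the period began on 9 September 2011 rather than on 12 March 2011 when the act occurred.
Adding the 1 year base period to 9 September 2011 gives a deadline of 9 September 2012, before any tolling.
Because the plaintiff's legal incapacity ran from 2 January 2012 to 26 February 2012, the deadline is extended by 55 days to 3 November 2012.
The other events in the timeline have no effect on the limitation period under the stated rules.

3 November 2012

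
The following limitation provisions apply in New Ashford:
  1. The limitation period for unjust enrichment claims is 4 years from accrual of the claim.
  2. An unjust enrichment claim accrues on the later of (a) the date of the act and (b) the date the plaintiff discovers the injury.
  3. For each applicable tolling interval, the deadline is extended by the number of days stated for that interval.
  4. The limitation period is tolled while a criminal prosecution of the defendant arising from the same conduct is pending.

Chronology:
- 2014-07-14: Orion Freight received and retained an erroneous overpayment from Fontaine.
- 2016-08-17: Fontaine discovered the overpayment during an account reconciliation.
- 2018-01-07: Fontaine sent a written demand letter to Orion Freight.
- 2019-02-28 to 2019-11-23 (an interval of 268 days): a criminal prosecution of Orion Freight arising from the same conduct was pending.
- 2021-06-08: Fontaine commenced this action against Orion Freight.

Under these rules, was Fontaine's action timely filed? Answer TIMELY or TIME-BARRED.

The claim accrued on 2016-08-17 — the later of the 2014-07-14 act and the 2016-08-17 discovery.
4 years from 2016-08-17 is 2020-08-17.
The period was tolled for 268 days by the pending criminal prosecution (2019-02-28 to 2019-11-23), pushing the deadline to 2021-05-12.
The other events in the timeline have no effect on the limitation period under the stated rules.
The 2021-06-08 filing falls after the 2021-05-12 deadline; the claim is time-barred.

TIME-BARRED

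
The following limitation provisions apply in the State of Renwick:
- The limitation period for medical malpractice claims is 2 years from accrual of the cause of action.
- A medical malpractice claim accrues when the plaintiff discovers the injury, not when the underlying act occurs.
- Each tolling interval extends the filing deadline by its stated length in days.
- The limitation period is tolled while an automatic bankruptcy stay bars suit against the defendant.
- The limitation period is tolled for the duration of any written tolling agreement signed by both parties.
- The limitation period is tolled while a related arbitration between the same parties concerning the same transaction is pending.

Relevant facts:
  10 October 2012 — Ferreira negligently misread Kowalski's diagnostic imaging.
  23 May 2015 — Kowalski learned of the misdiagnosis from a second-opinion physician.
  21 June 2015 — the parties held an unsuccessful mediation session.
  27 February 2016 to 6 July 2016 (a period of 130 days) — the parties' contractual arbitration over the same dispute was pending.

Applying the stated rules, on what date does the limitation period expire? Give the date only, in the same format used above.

30 September 2017

Accrual is tied to discovery, so the period began on 23 May 2015 rather than on 10 October 2012 when the act occurred.
2 years from 23 May 2015 is 23 May 2017.
The period was tolled for 130 days by the pending related arbitration (27 February 2016 to 6 July 2016), pushing the deadline to 30 September 2017.
The other events in the timeline have no effect on the limitation period under the stated rules.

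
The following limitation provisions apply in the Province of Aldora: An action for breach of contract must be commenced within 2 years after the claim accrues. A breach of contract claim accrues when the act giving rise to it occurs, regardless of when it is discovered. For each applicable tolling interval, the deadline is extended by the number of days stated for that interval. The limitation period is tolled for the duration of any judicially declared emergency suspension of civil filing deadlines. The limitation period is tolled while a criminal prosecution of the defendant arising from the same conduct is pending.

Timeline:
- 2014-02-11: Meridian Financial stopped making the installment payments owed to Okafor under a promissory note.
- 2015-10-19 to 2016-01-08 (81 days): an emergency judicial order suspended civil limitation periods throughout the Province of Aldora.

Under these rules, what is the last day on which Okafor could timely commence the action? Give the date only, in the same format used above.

2016-05-02

The claim accrued on 2014-02-11, the date of the act.
2 years from 2014-02-11 is 2016-02-11.
Because the emergency suspension of filing deadlines ran from 2015-10-19 to 2016-01-08, the deadline is extended by 81 days to 2016-05-02.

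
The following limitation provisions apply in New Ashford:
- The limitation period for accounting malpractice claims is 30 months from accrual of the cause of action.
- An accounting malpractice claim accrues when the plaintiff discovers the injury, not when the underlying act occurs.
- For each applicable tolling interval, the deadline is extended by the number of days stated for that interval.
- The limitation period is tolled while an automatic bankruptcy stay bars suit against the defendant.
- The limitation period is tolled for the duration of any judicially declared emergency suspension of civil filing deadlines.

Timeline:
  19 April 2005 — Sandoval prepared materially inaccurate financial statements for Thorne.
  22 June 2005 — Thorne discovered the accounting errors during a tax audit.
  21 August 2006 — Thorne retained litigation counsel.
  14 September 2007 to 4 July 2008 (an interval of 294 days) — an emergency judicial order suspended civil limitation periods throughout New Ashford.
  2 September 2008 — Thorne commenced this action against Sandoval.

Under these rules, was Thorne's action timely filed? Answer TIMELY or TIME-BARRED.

TIMELY

The claim did not accrue until Thorne discovered the injury on 22 June 2005; the 19 April 2005 act date does not start the clock under the stated rule.
30 months from 22 June 2005 is 22 December 2007.
The emergency suspension of filing deadlines from 14 September 2007 to 4 July 2008 tolled the period for 294 days, extending the deadline to 11 October 2008.
The other events in the timeline have no effect on the limitation period under the stated rules.
Filing on 2 September 2008 beat the 11 October 2008 deadline — the action is timely.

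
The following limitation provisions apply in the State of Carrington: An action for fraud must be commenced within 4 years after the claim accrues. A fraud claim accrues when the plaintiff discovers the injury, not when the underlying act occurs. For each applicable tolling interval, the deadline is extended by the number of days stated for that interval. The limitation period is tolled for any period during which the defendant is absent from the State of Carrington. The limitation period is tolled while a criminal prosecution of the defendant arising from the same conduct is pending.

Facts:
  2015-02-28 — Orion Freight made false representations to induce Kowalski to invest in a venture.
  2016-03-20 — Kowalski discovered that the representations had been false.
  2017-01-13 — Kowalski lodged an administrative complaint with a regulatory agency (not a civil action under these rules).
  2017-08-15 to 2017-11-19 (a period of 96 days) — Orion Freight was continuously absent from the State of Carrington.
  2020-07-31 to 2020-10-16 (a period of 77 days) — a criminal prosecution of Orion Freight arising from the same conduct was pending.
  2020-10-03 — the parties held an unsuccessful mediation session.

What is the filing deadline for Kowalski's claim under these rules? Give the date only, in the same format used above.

2020-06-24

The claim did not accrue until Kowalski discovered the injury on 2016-03-20; the 2015-02-28 act date does not start the clock under the stated rule.
The untolled deadline — 4 years after 2016-03-20 — is 2020-03-20.
The period was tolled for 96 days by the defendant's absence from the jurisdiction (2017-08-15 to 2017-11-19), pushing the deadline to 2020-06-24.
The pending criminal prosecution starting 2020-07-31 came too late — the period had run on 2020-06-24 — and so does not extend the deadline.
The other events in the timeline have no effect on the limitation period under the stated rules.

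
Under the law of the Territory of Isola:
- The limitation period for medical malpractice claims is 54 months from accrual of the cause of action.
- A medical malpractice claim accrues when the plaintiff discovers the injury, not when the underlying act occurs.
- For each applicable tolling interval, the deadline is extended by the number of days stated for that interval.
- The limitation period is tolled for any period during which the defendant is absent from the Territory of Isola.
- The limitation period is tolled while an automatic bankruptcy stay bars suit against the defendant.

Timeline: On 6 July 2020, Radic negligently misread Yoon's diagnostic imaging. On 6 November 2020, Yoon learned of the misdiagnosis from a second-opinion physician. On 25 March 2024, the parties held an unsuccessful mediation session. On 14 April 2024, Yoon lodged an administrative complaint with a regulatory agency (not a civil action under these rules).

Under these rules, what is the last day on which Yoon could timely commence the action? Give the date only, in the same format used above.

6 May 2025

The claim did not accrue until Yoon discovered the injury on 6 November 2020; the 6 July 2020 act date does not start the clock under the stated rule.
The untolled deadline — 54 months after 6 November 2020 — is 6 May 2025.
The other events in the timeline have no effect on the limitation period under the stated rules.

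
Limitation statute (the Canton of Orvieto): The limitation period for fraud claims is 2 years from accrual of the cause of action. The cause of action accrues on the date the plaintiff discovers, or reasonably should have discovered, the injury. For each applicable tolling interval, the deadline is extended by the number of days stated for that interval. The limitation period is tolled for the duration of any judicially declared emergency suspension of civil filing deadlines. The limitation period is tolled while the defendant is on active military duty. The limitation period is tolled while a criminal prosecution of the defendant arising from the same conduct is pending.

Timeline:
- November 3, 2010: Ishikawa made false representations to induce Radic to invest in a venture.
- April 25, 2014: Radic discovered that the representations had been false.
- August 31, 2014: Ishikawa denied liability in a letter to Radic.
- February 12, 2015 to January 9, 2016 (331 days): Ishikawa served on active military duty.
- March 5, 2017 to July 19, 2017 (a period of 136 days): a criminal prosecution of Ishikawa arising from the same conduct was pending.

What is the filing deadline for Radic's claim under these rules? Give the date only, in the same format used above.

August 5, 2017

The claim did not accrue until Radic discovered the injury on April 25, 2014; the November 3, 2010 act date does not start the clock under the stated rule.
The untolled deadline — 2 years after April 25, 2014 — is April 25, 2016.
Because the defendant's active military service ran from February 12, 2015 to January 9, 2016, the deadline is extended by 331 days to March 22, 2017.
The pending criminal prosecution from March 5, 2017 to July 19, 2017 tolled the period for 136 days, extending the deadline to August 5, 2017.
The other events in the timeline have no effect on the limitation period under the stated rules.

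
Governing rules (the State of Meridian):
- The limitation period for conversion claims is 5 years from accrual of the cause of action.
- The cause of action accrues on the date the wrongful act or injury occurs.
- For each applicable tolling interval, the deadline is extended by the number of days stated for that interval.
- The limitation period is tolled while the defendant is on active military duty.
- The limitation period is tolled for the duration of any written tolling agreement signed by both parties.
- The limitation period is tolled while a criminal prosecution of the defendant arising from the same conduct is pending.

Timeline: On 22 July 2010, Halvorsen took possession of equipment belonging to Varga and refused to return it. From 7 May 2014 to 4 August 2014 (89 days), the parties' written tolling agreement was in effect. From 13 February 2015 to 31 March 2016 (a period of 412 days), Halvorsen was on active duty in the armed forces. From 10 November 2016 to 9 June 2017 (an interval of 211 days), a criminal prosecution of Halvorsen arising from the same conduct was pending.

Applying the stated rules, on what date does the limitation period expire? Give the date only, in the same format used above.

3 July 2017

The limitation period began to run on 22 July 2010.
5 years from 22 July 2010 is 22 July 2015.
Because the written tolling agreement ran from 7 May 2014 to 4 August 2014, the deadline is extended by 89 days to 19 October 2015.
The period was tolled for 412 days by the defendant's active military service (13 February 2015 to 31 March 2016), pushing the deadline to 4 December 2016.
Because the pending criminal prosecution ran from 10 November 2016 to 9 June 2017, the deadline is extended by 211 days to 3 July 2017.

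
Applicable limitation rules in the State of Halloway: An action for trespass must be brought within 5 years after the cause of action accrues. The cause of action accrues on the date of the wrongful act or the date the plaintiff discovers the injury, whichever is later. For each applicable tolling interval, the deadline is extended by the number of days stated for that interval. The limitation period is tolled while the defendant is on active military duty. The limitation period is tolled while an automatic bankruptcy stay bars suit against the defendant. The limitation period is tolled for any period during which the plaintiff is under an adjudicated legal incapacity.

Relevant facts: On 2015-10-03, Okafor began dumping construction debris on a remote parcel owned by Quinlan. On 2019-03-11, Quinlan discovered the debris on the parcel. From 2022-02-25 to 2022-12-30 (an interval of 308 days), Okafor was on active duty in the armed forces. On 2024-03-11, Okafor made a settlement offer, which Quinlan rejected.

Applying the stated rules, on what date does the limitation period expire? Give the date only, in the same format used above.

Taking the later of the act (2015-10-03) and discovery (2019-03-11), the claim accrued on 2019-03-11.
5 years from 2019-03-11 is 2024-03-11.
The period was tolled for 308 days by the defendant's active military service (2022-02-25 to 2022-12-30), pushing the deadline to 2025-01-13.
The other events in the timeline have no effect on the limitation period under the stated rules.

2025-01-13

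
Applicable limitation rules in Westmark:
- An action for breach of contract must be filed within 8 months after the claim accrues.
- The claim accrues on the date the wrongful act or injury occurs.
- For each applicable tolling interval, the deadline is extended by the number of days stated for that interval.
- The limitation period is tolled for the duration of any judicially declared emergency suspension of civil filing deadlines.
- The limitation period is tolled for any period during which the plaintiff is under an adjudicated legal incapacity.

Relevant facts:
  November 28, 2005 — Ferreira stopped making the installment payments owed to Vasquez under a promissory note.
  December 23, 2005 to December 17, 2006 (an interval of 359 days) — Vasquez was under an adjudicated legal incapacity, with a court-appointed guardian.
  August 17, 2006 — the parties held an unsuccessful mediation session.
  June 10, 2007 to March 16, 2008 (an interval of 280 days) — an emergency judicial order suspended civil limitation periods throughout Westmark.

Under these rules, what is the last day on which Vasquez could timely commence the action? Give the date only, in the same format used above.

The limitation period began to run on November 28, 2005.
Adding the 8 months base period to November 28, 2005 gives a deadline of July 28, 2006, before any tolling.
The period was tolled for 359 days by the plaintiff's legal incapacity (December 23, 2005 to December 17, 2006), pushing the deadline to July 22, 2007.
The period was tolled for 280 days by the emergency suspension of filing deadlines (June 10, 2007 to March 16, 2008), pushing the deadline to April 27, 2008.
Nothing else in the chronology tolls or restarts the period.

April 27, 2008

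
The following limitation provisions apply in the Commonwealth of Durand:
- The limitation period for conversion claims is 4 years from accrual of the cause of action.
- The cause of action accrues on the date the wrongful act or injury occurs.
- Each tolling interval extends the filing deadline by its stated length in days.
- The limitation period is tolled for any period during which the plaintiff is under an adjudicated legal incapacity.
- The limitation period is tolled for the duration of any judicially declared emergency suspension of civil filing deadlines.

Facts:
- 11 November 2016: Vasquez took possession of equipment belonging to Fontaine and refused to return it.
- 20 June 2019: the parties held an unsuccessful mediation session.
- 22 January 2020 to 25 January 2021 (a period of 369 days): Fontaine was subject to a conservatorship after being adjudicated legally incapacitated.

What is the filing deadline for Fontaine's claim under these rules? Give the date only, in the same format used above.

15 November 2021

The claim accrued on 11 November 2016, when the wrongful act occurred.
4 years from 11 November 2016 is 11 November 2020.
Because the plaintiff's legal incapacity ran from 22 January 2020 to 25 January 2021, the deadline is extended by 369 days to 15 November 2021.
Nothing else in the chronology tolls or restarts the period.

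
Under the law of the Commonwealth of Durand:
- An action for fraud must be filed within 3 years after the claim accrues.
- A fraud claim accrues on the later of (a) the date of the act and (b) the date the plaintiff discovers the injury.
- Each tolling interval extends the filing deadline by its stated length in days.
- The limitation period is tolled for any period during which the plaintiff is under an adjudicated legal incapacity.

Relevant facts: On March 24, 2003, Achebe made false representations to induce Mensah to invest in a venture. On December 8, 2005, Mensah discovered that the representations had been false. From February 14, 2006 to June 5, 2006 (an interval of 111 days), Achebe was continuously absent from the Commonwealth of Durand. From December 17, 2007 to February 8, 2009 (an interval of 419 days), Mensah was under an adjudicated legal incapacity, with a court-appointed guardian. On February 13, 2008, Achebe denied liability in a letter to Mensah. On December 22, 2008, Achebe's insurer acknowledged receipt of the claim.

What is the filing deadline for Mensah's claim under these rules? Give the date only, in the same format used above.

Taking the later of the act (March 24, 2003) and discovery (December 8, 2005), the claim accrued on December 8, 2005.
Adding the 3 years base period to December 8, 2005 gives a deadline of December 8, 2008, before any tolling.
The plaintiff's legal incapacity from December 17, 2007 to February 8, 2009 tolled the period for 419 days, extending the deadline to January 31, 2010.
No stated provision tolls the period for the defendant's absence, so the interval from February 14, 2006 to June 5, 2006 has no effect on the deadline.
Nothing else in the chronology tolls or restarts the period.

January 31, 2010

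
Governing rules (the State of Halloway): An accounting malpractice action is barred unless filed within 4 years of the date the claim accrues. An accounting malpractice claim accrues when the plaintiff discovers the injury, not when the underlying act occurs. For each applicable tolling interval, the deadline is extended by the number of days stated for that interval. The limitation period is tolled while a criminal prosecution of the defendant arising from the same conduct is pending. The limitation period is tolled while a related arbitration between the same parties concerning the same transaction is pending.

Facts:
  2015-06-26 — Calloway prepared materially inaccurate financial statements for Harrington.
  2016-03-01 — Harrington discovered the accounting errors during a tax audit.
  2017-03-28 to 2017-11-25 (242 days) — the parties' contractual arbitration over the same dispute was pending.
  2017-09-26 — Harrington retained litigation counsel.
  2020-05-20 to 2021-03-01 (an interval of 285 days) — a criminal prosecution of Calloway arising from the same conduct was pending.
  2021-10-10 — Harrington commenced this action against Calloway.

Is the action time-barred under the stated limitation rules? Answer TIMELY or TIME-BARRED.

TIME-BARRED

Under the discovery rule, the claim accrued on 2016-03-01, when Harrington discovered the injury — not on the 2015-06-26 date of the underlying act.
4 years from 2016-03-01 is 2020-03-01.
The pending related arbitration from 2017-03-28 to 2017-11-25 tolled the period for 242 days, extending the deadline to 2020-10-29.
The pending criminal prosecution from 2020-05-20 to 2021-03-01 tolled the period for 285 days, extending the deadline to 2021-08-10.
None of the other events listed affects the running of the period under the stated rules.
Harrington filed on 2021-10-10, after the 2021-08-10 deadline, so the action is time-barred.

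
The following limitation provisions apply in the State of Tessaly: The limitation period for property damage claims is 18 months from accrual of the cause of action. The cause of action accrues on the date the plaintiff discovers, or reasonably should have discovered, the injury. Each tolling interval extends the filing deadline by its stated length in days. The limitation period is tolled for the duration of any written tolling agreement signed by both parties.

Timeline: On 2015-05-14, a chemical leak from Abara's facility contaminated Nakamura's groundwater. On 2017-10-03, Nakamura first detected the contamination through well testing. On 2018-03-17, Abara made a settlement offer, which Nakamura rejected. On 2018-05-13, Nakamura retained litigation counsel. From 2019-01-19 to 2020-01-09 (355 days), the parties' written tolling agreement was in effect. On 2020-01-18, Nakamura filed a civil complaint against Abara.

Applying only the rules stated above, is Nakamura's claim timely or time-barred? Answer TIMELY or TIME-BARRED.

Accrual is tied to discovery, so the period began on 2017-10-03 rather than on 2015-05-14 when the act occurred.
Adding the 18 months base period to 2017-10-03 gives a deadline of 2019-04-03, before any tolling.
The period was tolled for 355 days by the written tolling agreement (2019-01-19 to 2020-01-09), pushing the deadline to 2020-03-23.
None of the other events listed affects the running of the period under the stated rules.
Filing on 2020-01-18 beat the 2020-03-23 deadline — the action is timely.

TIMELY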